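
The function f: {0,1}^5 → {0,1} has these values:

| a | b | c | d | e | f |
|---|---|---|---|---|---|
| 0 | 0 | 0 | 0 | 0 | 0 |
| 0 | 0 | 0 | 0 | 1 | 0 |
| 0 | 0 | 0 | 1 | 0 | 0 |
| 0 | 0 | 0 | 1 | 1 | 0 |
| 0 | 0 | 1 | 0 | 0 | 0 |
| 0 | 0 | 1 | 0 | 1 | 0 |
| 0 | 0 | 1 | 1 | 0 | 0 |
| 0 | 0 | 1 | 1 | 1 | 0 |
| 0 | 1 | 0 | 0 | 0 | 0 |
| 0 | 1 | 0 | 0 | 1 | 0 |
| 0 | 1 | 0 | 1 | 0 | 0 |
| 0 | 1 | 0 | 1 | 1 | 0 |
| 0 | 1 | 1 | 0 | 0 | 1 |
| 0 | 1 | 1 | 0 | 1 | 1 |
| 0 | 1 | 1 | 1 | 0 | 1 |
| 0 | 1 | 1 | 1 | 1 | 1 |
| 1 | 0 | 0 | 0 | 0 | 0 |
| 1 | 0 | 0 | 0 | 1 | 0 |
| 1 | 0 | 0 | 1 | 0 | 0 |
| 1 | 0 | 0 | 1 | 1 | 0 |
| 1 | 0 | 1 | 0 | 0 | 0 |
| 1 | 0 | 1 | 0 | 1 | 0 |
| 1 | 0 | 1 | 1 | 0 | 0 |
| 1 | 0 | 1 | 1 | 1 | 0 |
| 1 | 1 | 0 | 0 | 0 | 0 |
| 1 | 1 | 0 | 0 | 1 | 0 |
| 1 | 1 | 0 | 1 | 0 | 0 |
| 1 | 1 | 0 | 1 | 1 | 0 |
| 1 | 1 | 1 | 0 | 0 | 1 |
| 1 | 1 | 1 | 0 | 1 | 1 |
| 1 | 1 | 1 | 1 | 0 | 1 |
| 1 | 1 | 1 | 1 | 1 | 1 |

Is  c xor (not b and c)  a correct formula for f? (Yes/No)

Check the formula against f row by row:
  a=0, b=0, c=0, d=0, e=0: formula gives 0, f = 0 ✓
  a=0, b=0, c=0, d=0, e=1: formula gives 0, f = 0 ✓
  a=0, b=0, c=0, d=1, e=0: formula gives 0, f = 0 ✓
  a=0, b=0, c=0, d=1, e=1: formula gives 0, f = 0 ✓
  …and likewise for the remaining 28 rows.
All 32 rows match — the expression computes f exactly.

Yes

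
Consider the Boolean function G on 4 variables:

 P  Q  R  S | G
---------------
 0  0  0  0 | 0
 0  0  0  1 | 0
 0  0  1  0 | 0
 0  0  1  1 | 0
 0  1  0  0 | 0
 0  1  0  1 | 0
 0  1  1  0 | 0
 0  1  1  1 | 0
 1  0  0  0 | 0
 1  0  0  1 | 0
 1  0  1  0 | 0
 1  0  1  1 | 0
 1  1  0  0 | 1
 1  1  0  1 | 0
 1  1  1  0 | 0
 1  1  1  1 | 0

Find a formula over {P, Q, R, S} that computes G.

G is 1 on exactly one input, (1,1,0,0), whose minterm is P·Q·¬R·¬S. So G is just that conjunction.

G(P, Q, R, S) = ((P · Q) · R') · S'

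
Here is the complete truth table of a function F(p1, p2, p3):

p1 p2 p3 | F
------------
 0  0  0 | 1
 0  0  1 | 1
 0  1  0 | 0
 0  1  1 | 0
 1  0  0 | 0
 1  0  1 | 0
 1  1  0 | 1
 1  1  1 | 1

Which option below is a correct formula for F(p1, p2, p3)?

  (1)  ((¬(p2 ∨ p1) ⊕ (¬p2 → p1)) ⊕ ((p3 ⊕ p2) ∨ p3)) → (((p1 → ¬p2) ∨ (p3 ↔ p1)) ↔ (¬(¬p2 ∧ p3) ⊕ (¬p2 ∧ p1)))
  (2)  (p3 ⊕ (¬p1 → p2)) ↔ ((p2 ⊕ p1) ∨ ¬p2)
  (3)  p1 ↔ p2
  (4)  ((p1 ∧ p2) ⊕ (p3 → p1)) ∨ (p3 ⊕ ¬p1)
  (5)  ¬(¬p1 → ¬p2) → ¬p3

(1) disagrees with F on (0,1,0) (formula → 1, table → 0); rule it out.
(2) disagrees with F on (0,0,0) (formula → 0, table → 1); rule it out.
(4) disagrees with F on (0,0,1) (formula → 0, table → 1); rule it out.
(5) disagrees with F on (0,1,0) (formula → 1, table → 0); rule it out.
(3) is the remaining candidate, and it agrees with F on all 8 inputs.

3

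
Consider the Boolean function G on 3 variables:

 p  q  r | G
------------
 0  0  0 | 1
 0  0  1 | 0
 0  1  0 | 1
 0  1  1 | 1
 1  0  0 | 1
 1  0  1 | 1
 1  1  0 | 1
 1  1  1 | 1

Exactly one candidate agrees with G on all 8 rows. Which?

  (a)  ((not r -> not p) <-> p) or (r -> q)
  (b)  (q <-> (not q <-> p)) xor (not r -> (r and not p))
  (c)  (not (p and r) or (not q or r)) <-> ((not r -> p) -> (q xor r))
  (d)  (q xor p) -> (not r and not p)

(b) fails at (0,1,1): the formula yields 0, G is 1.
(c) fails at (0,0,1): the formula yields 1, G is 0.
(d) fails at (0,0,1): the formula yields 1, G is 0.
Only (a) survives; checking it on all 8 rows confirms it matches G.

a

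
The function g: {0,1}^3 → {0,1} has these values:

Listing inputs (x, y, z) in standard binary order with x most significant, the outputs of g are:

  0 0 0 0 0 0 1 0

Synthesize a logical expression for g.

g(x, y, z) = (x · y) · z'

g is 1 on exactly one input, (1,1,0), whose minterm is x·y·¬z. So g is just that conjunction.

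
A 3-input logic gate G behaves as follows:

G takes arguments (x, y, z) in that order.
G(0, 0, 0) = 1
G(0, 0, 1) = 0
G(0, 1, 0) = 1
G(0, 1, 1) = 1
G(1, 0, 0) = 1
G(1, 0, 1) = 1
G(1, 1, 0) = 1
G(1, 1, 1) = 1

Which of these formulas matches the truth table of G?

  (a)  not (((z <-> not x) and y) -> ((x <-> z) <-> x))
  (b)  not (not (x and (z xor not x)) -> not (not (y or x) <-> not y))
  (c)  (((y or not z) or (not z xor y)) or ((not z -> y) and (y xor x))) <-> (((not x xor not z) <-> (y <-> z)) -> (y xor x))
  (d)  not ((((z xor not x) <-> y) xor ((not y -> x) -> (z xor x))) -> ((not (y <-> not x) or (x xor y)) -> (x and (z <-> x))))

(a) disagrees with G on (0,0,0) (formula → 0, table → 1); rule it out.
(b) disagrees with G on (0,0,1) (formula → 1, table → 0); rule it out.
(d) disagrees with G on (1,0,0) (formula → 0, table → 1); rule it out.
(c) is the remaining candidate, and it agrees with G on all 8 inputs.

c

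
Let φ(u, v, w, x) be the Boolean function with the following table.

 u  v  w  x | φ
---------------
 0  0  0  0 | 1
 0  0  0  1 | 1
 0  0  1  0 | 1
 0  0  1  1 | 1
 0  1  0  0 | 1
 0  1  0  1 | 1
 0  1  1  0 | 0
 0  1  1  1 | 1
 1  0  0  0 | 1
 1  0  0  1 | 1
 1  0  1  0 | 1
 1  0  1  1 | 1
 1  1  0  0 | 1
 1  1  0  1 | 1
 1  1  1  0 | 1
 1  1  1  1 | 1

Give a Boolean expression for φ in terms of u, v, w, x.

φ(u, v, w, x) = NOT (((NOT u AND v) AND w) AND NOT x)

φ is 0 on exactly one input, (0,1,1,0), whose minterm is ¬u·v·w·¬x. So φ is the negation of that single conjunction.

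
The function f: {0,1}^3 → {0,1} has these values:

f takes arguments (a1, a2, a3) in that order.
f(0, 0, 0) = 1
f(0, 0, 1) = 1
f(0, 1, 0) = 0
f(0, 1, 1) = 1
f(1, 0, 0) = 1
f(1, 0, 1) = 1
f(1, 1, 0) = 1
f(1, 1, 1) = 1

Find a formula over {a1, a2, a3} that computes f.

Only row (0,1,0) gives 0. So f is 1 everywhere except there — the complement of the minterm ¬a1·a2·¬a3.

f(a1, a2, a3) = ((a1' · a2) · a3')'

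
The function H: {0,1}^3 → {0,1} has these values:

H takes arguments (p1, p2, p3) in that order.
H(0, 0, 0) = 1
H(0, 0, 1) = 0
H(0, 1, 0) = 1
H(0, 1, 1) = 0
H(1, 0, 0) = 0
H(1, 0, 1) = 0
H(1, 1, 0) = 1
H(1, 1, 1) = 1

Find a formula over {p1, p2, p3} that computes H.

H(p1, p2, p3) = ((((p1' · p2') · p3') + ((p1' · p2) · p3')) + ((p1 · p2) · p3')) + ((p1 · p2) · p3)

The 1-rows are (0,0,0), (0,1,0), (1,1,0), (1,1,1). Each contributes one minterm — ¬p1·¬p2·¬p3; ¬p1·p2·¬p3; p1·p2·¬p3; p1·p2·p3 — and their disjunction is a sum-of-products form of H.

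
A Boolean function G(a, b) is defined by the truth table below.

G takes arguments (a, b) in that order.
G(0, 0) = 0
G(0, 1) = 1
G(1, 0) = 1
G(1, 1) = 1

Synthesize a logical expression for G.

G(a, b) = a ∨ b

The output is 1 whenever at least one input is 1 — the OR of all inputs.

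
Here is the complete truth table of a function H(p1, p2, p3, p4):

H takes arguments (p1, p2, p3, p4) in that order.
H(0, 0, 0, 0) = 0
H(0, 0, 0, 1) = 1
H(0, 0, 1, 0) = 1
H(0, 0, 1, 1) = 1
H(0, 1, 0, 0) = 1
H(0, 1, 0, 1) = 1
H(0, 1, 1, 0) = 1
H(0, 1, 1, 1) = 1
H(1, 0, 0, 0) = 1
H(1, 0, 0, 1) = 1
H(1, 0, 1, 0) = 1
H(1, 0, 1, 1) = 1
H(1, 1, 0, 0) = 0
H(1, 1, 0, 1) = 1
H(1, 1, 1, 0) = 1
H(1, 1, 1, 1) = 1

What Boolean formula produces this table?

The 0-rows are (0,0,0,0), (1,1,0,0). Take each as a conjunction (¬p1·¬p2·¬p3·¬p4, p1·p2·¬p3·¬p4), form their disjunction, and complement — that gives a formula that is 1 everywhere H is.

H(p1, p2, p3, p4) = ~((((~p1 & ~p2) & ~p3) & ~p4) | (((p1 & p2) & ~p3) & ~p4))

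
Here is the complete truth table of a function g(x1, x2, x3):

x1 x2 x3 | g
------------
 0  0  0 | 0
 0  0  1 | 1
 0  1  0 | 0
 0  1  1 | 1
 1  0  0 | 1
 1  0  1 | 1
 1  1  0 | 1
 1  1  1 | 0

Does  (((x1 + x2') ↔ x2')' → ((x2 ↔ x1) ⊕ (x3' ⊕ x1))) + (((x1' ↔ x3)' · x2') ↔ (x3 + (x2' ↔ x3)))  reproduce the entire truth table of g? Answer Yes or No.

No

Test each input against both g and the formula:
  x1=0, x2=0, x3=0: formula gives 1, but g = 0 ✗
A single disagreement suffices: at (0,0,0) they differ, so the formula does not compute g.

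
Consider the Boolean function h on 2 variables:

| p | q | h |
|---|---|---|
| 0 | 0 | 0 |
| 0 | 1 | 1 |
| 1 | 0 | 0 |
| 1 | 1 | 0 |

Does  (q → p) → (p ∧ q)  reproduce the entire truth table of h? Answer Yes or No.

Check the formula against h row by row:
  p=0, q=0: formula gives 0, h = 0 ✓
  p=0, q=1: formula gives 1, h = 1 ✓
  p=1, q=0: formula gives 0, h = 0 ✓
  p=1, q=1: formula gives 1, but h = 0 ✗
A single disagreement suffices: at (1,1) they differ, so the formula does not compute h.

No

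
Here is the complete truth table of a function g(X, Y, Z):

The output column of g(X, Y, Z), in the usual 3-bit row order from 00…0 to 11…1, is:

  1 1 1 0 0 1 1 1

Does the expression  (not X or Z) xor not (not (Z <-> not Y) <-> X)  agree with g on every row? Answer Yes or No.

Check the formula against g row by row:
  X=0, Y=0, Z=0: formula gives 0, but g = 1 ✗
Since they disagree at (0,0,0), the expression is not a correct formula for g.

No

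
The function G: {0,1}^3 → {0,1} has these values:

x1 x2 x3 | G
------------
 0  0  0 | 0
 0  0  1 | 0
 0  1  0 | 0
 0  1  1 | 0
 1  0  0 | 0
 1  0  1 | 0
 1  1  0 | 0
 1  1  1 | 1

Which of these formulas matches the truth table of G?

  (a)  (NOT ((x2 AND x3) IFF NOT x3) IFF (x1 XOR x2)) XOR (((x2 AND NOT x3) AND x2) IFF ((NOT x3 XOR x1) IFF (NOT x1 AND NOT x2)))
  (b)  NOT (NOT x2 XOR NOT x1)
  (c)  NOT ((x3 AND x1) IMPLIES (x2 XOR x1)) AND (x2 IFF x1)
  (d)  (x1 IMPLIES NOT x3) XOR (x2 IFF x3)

(a) fails at (0,1,0): the formula yields 1, G is 0.
(b) fails at (0,0,0): the formula yields 1, G is 0.
(d) fails at (0,0,1): the formula yields 1, G is 0.
Only (c) survives; checking it on all 8 rows confirms it matches G.

c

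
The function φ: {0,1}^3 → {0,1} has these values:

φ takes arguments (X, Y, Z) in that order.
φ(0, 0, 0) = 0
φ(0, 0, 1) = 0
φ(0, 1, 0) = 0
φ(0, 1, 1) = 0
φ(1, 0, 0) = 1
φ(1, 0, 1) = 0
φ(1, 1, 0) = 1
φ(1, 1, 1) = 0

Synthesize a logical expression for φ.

φ=1 on 2 inputs: (1,0,0), (1,1,0). Reading each as a conjunction of literals (X·¬Y·¬Z, X·Y·¬Z) and taking the OR gives the canonical DNF.

φ(X, Y, Z) = ((X and not Y) and not Z) or ((X and Y) and not Z)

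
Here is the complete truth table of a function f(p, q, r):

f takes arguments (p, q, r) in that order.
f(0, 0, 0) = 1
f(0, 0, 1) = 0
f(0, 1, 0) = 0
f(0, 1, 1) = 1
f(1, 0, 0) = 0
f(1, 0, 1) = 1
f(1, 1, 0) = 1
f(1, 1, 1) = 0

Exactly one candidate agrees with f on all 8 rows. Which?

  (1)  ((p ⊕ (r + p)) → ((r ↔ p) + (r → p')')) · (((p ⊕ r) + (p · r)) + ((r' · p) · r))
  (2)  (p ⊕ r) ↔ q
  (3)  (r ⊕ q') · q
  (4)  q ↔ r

2

(1) disagrees with f on (0,0,0) (formula → 0, table → 1); rule it out.
(3) disagrees with f on (0,0,0) (formula → 0, table → 1); rule it out.
(4) disagrees with f on (1,0,0) (formula → 1, table → 0); rule it out.
(2) is the remaining candidate, and it agrees with f on all 8 inputs.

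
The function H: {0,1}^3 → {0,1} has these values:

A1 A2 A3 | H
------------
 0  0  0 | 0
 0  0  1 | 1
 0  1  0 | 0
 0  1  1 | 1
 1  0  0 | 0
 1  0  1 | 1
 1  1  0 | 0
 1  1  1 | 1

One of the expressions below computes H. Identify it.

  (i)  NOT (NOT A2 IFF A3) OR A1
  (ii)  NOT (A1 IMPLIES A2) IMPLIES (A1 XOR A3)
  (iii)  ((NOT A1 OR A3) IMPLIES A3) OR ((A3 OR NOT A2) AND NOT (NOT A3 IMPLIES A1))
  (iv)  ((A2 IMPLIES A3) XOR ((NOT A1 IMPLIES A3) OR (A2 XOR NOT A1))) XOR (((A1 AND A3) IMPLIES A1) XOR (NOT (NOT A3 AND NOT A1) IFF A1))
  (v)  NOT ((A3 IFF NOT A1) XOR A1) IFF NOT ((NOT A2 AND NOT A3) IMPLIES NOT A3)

(i) disagrees with H on (0,0,0) (formula → 1, table → 0); rule it out.
(ii) disagrees with H on (0,0,0) (formula → 1, table → 0); rule it out.
(iii) disagrees with H on (0,0,0) (formula → 1, table → 0); rule it out.
(iv) disagrees with H on (1,0,1) (formula → 0, table → 1); rule it out.
(v) is the remaining candidate, and it agrees with H on all 8 inputs.

v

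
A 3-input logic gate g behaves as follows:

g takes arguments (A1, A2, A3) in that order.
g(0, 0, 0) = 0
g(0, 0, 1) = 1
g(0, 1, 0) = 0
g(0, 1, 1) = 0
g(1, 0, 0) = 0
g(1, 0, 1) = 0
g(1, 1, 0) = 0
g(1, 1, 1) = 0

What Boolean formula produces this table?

g(A1, A2, A3) = (A1' · A2') · A3

g is 1 on exactly one input, (0,0,1), whose minterm is ¬A1·¬A2·A3. So g is just that conjunction.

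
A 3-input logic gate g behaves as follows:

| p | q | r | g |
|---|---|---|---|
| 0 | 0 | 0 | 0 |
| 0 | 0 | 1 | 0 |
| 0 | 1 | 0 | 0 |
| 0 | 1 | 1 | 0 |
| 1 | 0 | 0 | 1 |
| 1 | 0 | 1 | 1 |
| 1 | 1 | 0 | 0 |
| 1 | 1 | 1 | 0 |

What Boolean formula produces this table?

g(p, q, r) = ((p and not q) and not r) or ((p and not q) and r)

The 1-rows are (1,0,0), (1,0,1). Each contributes one minterm — p·¬q·¬r; p·¬q·r — and their disjunction is a sum-of-products form of g.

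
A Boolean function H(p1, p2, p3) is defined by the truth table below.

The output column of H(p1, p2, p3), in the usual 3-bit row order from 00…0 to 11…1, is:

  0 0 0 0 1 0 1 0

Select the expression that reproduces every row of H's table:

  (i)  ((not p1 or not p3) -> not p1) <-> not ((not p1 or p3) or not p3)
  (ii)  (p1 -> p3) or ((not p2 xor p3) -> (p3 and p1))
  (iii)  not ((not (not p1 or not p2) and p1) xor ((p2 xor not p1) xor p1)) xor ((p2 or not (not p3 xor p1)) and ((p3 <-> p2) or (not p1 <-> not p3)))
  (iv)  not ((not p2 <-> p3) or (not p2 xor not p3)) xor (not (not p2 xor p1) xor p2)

i

(ii): at (0,0,0) it gives 1, but H = 0 — eliminated.
(iii): at (1,1,0) it gives 0, but H = 1 — eliminated.
(iv): at (0,0,0) it gives 1, but H = 0 — eliminated.
That leaves (i). Evaluating it on every row reproduces the table of H exactly.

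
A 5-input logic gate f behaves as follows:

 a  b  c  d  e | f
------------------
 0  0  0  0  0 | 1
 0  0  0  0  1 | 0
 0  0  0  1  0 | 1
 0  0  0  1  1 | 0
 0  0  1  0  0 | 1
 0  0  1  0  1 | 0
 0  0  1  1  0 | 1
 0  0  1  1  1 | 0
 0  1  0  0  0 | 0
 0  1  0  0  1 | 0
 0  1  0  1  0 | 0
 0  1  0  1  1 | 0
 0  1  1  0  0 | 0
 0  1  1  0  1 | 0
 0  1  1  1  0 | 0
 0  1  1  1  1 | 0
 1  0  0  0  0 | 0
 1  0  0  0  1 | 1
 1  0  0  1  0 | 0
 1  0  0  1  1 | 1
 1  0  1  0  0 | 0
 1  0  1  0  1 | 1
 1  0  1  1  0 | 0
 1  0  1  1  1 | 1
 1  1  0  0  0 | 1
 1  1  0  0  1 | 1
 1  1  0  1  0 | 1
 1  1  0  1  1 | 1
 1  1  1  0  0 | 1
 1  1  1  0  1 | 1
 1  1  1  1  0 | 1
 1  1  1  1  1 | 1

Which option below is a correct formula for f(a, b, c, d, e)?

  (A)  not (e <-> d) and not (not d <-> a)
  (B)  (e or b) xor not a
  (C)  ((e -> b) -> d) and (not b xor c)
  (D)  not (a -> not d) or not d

B

(A): at (0,0,0,0,0) it gives 0, but f = 1 — eliminated.
(C): at (0,0,0,0,0) it gives 0, but f = 1 — eliminated.
(D): at (0,0,0,0,1) it gives 1, but f = 0 — eliminated.
Only (B) survives; checking it on all 32 rows confirms it matches f.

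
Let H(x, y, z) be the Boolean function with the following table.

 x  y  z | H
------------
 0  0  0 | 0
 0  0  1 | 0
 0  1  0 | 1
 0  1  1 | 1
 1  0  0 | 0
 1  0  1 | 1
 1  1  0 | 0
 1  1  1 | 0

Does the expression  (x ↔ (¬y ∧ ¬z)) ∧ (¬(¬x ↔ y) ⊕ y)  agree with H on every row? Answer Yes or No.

No

Check the formula against H row by row:
  x=0, y=0, z=0: formula gives 0, H = 0 ✓
  x=0, y=0, z=1: formula gives 1, but H = 0 ✗
Since they disagree at (0,0,1), the expression is not a correct formula for H.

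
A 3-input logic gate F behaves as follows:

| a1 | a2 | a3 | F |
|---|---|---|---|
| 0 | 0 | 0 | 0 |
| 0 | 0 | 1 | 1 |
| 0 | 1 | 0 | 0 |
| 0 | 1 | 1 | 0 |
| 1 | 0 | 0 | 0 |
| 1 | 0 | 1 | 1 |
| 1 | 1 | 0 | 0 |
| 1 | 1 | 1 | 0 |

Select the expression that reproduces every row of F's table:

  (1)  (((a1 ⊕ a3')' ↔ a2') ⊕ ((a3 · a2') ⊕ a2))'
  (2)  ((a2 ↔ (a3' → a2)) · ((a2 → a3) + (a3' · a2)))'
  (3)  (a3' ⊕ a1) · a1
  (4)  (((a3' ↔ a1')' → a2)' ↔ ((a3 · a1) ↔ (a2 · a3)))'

(1) disagrees with F on (0,0,0) (formula → 1, table → 0); rule it out.
(3) disagrees with F on (0,0,1) (formula → 0, table → 1); rule it out.
(4) disagrees with F on (0,0,0) (formula → 1, table → 0); rule it out.
Only (2) survives; checking it on all 8 rows confirms it matches F.

2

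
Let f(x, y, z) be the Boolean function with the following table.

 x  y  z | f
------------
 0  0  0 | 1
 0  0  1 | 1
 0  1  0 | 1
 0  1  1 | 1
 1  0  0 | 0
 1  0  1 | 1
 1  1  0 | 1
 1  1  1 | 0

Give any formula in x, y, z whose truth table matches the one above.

There are just 2 zero rows: (1,0,0), (1,1,1). Their minterms are x·¬y·¬z, x·y·z; the OR of those covers precisely the 0-outputs, and negating it yields f.

f(x, y, z) = not (((x and not y) and not z) or ((x and y) and z))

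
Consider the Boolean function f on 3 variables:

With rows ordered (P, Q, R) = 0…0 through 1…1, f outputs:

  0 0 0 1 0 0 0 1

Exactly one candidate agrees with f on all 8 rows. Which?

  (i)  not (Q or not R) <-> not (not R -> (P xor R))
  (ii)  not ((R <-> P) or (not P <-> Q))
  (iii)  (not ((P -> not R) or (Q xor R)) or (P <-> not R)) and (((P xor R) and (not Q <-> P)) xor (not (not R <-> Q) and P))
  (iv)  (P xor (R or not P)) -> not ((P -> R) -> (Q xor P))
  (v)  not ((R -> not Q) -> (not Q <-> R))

(i) fails at (1,0,0): the formula yields 1, f is 0.
(ii) fails at (0,0,1): the formula yields 1, f is 0.
(iv) fails at (0,0,0): the formula yields 1, f is 0.
(v) fails at (0,0,0): the formula yields 1, f is 0.
(iii) is the remaining candidate, and it agrees with f on all 8 inputs.

iii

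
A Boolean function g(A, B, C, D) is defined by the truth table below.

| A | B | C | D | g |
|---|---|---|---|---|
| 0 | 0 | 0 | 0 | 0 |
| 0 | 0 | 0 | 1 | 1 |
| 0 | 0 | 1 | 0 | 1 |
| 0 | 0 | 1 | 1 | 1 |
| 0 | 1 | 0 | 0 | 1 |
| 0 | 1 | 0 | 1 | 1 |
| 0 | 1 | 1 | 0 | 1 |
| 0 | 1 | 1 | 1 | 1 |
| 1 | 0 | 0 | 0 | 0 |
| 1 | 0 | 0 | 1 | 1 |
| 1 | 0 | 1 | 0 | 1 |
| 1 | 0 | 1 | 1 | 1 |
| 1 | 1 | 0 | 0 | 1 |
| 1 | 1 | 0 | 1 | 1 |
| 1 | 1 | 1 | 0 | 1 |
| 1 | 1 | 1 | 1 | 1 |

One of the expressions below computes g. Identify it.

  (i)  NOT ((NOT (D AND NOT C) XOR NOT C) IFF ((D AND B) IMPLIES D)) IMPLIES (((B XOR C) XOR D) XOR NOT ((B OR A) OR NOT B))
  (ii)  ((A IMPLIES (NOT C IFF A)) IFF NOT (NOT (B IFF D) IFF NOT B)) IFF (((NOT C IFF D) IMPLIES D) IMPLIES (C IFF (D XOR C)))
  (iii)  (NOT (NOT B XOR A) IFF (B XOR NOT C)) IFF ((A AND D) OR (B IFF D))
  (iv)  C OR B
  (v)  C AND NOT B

i

(ii): at (0,0,0,0) it gives 1, but g = 0 — eliminated.
(iii): at (0,0,1,1) it gives 0, but g = 1 — eliminated.
(iv): at (0,0,0,1) it gives 0, but g = 1 — eliminated.
(v): at (0,0,0,1) it gives 0, but g = 1 — eliminated.
That leaves (i). Evaluating it on every row reproduces the table of g exactly.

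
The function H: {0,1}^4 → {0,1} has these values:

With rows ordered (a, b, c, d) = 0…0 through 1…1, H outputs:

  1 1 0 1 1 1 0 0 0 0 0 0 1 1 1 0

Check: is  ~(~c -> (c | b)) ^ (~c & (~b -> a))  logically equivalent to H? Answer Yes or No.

No

Check the formula against H row by row:
  a=0, b=0, c=0, d=0: formula gives 1, H = 1 ✓
  a=0, b=0, c=0, d=1: formula gives 1, H = 1 ✓
  a=0, b=0, c=1, d=0: formula gives 0, H = 0 ✓
  a=0, b=0, c=1, d=1: formula gives 0, but H = 1 ✗
Row (0,0,1,1) is a counterexample, so the formula is not equivalent to H.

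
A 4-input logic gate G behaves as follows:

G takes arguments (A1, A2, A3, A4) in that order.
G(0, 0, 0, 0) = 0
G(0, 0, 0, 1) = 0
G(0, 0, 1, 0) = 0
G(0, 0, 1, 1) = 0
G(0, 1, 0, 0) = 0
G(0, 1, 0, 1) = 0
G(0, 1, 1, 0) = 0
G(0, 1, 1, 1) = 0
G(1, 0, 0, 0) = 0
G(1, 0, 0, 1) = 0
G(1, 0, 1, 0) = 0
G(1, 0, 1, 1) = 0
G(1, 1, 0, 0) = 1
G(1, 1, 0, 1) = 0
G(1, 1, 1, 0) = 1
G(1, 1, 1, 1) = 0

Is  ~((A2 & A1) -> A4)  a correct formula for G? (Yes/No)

Yes

Check the formula against G row by row:
  A1=0, A2=0, A3=0, A4=0: formula gives 0, G = 0 ✓
  A1=0, A2=0, A3=0, A4=1: formula gives 0, G = 0 ✓
  A1=0, A2=0, A3=1, A4=0: formula gives 0, G = 0 ✓
  A1=0, A2=0, A3=1, A4=1: formula gives 0, G = 0 ✓
  … (the remaining 12 rows also agree.)
Every row agrees, so the formula is equivalent.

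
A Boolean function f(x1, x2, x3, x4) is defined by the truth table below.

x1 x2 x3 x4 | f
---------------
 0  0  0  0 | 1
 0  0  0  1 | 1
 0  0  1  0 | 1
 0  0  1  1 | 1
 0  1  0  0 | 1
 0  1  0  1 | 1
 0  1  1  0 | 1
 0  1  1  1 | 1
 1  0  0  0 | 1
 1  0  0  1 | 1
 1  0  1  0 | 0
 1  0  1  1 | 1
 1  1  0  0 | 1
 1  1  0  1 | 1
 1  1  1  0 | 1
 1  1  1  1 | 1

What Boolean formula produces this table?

Only row (1,0,1,0) gives 0. So f is 1 everywhere except there — the complement of the minterm x1·¬x2·x3·¬x4.

f(x1, x2, x3, x4) = ~(((x1 & ~x2) & x3) & ~x4)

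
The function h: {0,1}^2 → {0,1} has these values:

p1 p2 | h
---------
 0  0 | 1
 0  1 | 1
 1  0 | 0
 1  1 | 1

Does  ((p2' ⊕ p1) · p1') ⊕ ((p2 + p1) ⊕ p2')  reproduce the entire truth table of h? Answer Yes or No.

No

Test each input against both h and the formula:
  p1=0, p2=0: formula gives 0, but h = 1 ✗
Since they disagree at (0,0), the expression is not a correct formula for h.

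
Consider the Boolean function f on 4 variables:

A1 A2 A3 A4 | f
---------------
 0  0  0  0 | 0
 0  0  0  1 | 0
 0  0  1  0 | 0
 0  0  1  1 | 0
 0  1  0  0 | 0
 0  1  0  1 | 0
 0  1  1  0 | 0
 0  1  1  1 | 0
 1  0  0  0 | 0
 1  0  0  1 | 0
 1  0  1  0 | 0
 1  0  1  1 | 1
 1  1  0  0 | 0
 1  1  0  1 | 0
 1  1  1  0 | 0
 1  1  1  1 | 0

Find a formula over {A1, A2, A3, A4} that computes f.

Only row (1,0,1,1) gives 1. That row's minterm A1·¬A2·A3·A4 is f directly.

f(A1, A2, A3, A4) = ((A1 · A2') · A3) · A4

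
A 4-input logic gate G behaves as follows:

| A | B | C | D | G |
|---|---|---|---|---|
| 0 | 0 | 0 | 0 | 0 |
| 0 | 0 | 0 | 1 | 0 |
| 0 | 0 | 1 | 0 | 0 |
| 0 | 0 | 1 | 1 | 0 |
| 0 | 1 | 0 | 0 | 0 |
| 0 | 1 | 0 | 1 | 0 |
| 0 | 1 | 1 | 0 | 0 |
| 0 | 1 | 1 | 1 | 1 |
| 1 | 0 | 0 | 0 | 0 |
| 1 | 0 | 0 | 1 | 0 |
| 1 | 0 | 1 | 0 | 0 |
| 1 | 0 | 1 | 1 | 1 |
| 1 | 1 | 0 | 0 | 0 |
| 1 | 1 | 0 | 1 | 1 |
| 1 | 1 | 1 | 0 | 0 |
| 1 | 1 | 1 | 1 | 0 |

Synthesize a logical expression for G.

G(A, B, C, D) = ((((~A & B) & C) & D) | (((A & ~B) & C) & D)) | (((A & B) & ~C) & D)

Collect the rows where G=1 — (0,1,1,1), (1,0,1,1), (1,1,0,1) — and write one minterm per row: ¬A·B·C·D, A·¬B·C·D, A·B·¬C·D. Their union (logical OR) reproduces the table exactly.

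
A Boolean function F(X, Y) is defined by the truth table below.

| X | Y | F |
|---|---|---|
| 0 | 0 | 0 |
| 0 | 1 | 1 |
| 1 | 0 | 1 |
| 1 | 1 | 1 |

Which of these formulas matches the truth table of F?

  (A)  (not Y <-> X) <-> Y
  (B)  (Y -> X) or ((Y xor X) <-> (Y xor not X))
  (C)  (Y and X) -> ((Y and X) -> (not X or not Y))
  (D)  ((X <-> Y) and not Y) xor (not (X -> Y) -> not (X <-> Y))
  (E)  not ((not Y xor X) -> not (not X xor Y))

D

(A) disagrees with F on (0,0) (formula → 1, table → 0); rule it out.
(B) disagrees with F on (0,0) (formula → 1, table → 0); rule it out.
(C) disagrees with F on (0,0) (formula → 1, table → 0); rule it out.
(E) disagrees with F on (0,0) (formula → 1, table → 0); rule it out.
(D) is the remaining candidate, and it agrees with F on all 4 inputs.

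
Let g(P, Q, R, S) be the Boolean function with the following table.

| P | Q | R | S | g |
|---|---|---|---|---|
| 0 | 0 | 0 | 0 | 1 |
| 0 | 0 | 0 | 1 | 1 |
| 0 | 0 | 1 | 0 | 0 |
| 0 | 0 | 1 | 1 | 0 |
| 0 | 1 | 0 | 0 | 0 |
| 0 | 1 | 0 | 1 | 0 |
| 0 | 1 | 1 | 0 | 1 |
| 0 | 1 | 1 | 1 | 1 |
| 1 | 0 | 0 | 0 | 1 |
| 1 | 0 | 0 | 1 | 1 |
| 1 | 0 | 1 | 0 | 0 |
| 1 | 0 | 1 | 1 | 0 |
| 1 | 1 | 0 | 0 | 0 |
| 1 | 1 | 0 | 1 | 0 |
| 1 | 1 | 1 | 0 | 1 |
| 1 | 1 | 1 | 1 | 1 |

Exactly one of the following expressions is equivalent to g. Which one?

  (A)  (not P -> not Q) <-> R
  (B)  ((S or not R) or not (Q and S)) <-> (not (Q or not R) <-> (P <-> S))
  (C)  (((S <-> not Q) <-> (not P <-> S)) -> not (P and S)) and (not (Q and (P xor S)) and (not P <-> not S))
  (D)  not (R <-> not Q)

D

(A) fails at (0,0,0,0): the formula yields 0, g is 1.
(B) fails at (0,0,0,0): the formula yields 0, g is 1.
(C) fails at (0,0,0,1): the formula yields 0, g is 1.
(D) is the remaining candidate, and it agrees with g on all 16 inputs.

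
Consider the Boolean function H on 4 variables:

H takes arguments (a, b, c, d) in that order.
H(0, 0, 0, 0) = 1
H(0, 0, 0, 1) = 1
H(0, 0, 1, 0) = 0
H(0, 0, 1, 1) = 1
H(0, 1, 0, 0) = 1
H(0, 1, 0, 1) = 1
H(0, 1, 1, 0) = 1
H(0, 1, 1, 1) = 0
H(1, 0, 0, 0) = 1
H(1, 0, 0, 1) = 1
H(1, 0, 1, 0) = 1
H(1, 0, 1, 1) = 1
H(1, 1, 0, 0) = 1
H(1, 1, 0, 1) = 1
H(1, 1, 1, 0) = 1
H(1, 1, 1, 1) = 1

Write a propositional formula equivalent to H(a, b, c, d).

H(a, b, c, d) = ~((((~a & ~b) & c) & ~d) | (((~a & b) & c) & d))

H is 0 on only 2 rows — (0,0,1,0), (0,1,1,1). Writing each as a minterm (¬a·¬b·c·¬d, ¬a·b·c·d) and OR-ing them characterizes exactly where H=0, so H is the negation of that disjunction.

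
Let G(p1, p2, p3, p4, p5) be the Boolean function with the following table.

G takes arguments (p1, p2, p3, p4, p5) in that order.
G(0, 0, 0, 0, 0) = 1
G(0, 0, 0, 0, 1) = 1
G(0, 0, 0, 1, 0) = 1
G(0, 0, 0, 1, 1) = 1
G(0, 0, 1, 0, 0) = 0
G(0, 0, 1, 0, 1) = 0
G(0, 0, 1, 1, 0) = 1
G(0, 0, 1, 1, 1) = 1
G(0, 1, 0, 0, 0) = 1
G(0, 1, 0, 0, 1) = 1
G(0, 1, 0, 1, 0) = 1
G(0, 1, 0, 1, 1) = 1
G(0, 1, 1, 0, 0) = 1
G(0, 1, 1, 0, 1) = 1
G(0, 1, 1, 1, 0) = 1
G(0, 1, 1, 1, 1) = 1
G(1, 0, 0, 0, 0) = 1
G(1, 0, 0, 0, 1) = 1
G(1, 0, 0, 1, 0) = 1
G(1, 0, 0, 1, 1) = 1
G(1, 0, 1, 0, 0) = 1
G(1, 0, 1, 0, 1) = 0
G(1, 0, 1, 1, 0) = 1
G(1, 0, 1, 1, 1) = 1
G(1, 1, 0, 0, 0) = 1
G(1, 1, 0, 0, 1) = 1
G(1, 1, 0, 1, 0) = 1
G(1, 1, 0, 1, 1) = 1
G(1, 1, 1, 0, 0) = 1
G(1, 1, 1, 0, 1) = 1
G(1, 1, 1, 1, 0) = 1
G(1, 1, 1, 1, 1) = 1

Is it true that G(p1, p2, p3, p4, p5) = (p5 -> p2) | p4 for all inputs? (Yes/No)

Evaluate (p5 -> p2) | p4 on each row and compare to G:
  p1=0, p2=0, p3=0, p4=0, p5=0: formula gives 1, G = 1 ✓
  p1=0, p2=0, p3=0, p4=0, p5=1: formula gives 0, but G = 1 ✗
Since they disagree at (0,0,0,0,1), the expression is not a correct formula for G.

No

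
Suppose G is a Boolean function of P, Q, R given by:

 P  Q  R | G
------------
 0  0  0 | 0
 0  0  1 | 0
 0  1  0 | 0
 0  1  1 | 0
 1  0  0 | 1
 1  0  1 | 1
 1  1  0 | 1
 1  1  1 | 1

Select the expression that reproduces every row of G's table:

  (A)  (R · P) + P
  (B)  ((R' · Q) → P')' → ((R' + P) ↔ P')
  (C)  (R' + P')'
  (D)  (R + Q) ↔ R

(B): at (0,0,0) it gives 1, but G = 0 — eliminated.
(C): at (1,0,0) it gives 0, but G = 1 — eliminated.
(D): at (0,0,0) it gives 1, but G = 0 — eliminated.
Only (A) survives; checking it on all 8 rows confirms it matches G.

A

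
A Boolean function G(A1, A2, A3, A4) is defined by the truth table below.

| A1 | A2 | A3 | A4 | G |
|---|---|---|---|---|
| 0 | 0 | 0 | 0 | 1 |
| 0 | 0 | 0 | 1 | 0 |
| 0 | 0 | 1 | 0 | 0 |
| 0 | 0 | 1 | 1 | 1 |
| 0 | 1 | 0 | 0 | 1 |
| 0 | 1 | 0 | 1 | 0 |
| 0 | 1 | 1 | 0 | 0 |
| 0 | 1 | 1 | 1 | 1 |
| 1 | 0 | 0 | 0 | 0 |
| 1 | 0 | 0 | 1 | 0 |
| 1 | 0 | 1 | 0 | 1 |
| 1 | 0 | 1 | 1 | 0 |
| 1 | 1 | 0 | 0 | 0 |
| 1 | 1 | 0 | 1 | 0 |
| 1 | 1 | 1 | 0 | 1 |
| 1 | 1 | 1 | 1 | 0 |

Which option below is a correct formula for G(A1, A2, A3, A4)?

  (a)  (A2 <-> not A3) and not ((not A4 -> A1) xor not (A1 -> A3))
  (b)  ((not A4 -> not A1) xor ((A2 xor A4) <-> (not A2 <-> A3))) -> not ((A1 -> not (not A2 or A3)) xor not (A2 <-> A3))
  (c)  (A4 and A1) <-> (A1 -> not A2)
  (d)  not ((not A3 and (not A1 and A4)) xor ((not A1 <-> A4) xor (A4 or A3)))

(a) fails at (0,0,0,0): the formula yields 0, G is 1.
(b) fails at (0,0,1,0): the formula yields 1, G is 0.
(c) fails at (0,0,0,0): the formula yields 0, G is 1.
Only (d) survives; checking it on all 16 rows confirms it matches G.

d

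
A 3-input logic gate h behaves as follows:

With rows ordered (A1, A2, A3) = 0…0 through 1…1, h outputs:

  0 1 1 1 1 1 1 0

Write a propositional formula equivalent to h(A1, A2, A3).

The 0-rows are (0,0,0), (1,1,1). Take each as a conjunction (¬A1·¬A2·¬A3, A1·A2·A3), form their disjunction, and complement — that gives a formula that is 1 everywhere h is.

h(A1, A2, A3) = ¬(((¬A1 ∧ ¬A2) ∧ ¬A3) ∨ ((A1 ∧ A2) ∧ A3))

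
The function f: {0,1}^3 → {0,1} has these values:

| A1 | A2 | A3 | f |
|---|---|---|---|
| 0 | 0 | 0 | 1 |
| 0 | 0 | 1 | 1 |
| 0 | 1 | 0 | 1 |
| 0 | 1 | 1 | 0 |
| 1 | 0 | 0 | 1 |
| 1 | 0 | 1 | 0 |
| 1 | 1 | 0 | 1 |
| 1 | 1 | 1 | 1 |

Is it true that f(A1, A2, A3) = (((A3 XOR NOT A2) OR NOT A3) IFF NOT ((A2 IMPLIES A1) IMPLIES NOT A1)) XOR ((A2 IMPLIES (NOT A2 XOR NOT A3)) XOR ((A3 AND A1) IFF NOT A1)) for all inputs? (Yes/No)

No

Test each input against both f and the formula:
  A1=0, A2=0, A3=0: formula gives 1, f = 1 ✓
  A1=0, A2=0, A3=1: formula gives 0, but f = 1 ✗
Row (0,0,1) is a counterexample, so the formula is not equivalent to f.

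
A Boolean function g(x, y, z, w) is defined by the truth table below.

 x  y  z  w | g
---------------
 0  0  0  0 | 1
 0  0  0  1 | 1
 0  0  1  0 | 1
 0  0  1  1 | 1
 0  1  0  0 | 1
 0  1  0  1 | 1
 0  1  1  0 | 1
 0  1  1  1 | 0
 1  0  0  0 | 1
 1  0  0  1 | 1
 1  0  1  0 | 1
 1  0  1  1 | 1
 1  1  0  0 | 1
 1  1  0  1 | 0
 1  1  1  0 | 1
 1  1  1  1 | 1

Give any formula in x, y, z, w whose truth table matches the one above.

g(x, y, z, w) = NOT ((((NOT x AND y) AND z) AND w) OR (((x AND y) AND NOT z) AND w))

There are just 2 zero rows: (0,1,1,1), (1,1,0,1). Their minterms are ¬x·y·z·w, x·y·¬z·w; the OR of those covers precisely the 0-outputs, and negating it yields g.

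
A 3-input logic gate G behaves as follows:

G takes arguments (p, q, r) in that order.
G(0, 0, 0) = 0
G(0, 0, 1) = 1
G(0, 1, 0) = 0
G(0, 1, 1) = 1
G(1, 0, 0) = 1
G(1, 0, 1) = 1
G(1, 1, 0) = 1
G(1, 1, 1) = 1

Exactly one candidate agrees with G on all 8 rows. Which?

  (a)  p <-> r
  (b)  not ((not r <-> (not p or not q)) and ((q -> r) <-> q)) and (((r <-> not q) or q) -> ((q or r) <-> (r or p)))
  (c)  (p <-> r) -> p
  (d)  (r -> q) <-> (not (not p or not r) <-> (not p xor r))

c

(a): at (0,0,0) it gives 1, but G = 0 — eliminated.
(b): at (0,0,0) it gives 1, but G = 0 — eliminated.
(d): at (0,0,1) it gives 0, but G = 1 — eliminated.
Only (c) survives; checking it on all 8 rows confirms it matches G.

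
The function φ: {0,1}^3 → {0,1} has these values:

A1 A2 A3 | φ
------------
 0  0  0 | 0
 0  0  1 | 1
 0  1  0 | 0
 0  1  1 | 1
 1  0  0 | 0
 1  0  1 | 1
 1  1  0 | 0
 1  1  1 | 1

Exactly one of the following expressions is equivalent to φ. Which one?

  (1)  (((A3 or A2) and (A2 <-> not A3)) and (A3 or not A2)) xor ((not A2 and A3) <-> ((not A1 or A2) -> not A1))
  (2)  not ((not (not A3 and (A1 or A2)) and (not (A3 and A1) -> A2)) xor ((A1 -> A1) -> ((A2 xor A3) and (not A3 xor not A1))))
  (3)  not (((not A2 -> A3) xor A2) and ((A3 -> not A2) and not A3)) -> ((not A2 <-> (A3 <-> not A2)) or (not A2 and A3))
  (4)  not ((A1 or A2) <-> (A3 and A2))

3

(1) fails at (0,0,1): the formula yields 0, φ is 1.
(2) fails at (0,0,0): the formula yields 1, φ is 0.
(4) fails at (0,0,1): the formula yields 0, φ is 1.
(3) is the remaining candidate, and it agrees with φ on all 8 inputs.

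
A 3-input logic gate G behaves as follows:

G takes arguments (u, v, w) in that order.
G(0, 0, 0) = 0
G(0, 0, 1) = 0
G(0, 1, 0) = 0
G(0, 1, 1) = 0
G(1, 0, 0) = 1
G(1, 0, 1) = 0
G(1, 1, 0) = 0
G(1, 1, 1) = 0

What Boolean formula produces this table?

G(u, v, w) = (u AND NOT v) AND NOT w

G is 1 on exactly one input, (1,0,0), whose minterm is u·¬v·¬w. So G is just that conjunction.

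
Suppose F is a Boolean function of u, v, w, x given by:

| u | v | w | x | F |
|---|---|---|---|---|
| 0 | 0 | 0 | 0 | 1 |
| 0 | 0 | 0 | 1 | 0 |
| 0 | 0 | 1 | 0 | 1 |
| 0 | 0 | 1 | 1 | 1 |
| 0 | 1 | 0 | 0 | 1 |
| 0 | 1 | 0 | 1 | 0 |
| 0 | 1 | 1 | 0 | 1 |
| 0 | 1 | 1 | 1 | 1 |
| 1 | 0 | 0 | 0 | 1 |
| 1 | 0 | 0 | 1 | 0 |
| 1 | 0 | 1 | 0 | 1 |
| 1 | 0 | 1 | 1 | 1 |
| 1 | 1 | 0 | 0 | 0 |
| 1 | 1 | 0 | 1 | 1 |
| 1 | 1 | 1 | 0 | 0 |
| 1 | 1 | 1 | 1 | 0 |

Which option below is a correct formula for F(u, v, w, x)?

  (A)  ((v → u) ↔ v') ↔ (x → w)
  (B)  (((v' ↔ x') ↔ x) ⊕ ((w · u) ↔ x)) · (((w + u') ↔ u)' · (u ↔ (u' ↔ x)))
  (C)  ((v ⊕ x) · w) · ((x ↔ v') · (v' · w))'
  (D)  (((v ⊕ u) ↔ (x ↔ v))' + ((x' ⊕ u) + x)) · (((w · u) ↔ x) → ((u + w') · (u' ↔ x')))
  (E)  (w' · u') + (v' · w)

A

(B): at (0,0,1,1) it gives 0, but F = 1 — eliminated.
(C): at (0,0,0,0) it gives 0, but F = 1 — eliminated.
(D): at (0,0,0,1) it gives 1, but F = 0 — eliminated.
(E): at (0,0,0,1) it gives 1, but F = 0 — eliminated.
That leaves (A). Evaluating it on every row reproduces the table of F exactly.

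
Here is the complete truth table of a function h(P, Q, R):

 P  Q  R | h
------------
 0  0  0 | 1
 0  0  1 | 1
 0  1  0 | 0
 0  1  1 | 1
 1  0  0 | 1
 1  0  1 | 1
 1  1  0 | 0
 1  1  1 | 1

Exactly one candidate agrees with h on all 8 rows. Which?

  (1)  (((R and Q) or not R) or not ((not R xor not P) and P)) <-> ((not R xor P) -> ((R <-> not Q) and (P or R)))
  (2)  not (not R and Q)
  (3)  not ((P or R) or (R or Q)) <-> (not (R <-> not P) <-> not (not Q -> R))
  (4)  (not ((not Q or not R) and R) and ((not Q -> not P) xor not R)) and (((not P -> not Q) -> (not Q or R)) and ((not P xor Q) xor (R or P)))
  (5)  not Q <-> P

2

(1) disagrees with h on (0,0,0) (formula → 0, table → 1); rule it out.
(3) disagrees with h on (0,0,1) (formula → 0, table → 1); rule it out.
(4) disagrees with h on (0,0,0) (formula → 0, table → 1); rule it out.
(5) disagrees with h on (0,0,0) (formula → 0, table → 1); rule it out.
(2) is the remaining candidate, and it agrees with h on all 8 inputs.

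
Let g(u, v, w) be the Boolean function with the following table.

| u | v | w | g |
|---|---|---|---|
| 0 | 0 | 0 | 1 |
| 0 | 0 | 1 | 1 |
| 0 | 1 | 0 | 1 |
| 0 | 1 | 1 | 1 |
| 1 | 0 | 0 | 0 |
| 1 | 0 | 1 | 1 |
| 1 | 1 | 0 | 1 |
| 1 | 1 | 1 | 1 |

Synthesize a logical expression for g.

g(u, v, w) = ~((u & ~v) & ~w)

g is 0 on exactly one input, (1,0,0), whose minterm is u·¬v·¬w. So g is the negation of that single conjunction.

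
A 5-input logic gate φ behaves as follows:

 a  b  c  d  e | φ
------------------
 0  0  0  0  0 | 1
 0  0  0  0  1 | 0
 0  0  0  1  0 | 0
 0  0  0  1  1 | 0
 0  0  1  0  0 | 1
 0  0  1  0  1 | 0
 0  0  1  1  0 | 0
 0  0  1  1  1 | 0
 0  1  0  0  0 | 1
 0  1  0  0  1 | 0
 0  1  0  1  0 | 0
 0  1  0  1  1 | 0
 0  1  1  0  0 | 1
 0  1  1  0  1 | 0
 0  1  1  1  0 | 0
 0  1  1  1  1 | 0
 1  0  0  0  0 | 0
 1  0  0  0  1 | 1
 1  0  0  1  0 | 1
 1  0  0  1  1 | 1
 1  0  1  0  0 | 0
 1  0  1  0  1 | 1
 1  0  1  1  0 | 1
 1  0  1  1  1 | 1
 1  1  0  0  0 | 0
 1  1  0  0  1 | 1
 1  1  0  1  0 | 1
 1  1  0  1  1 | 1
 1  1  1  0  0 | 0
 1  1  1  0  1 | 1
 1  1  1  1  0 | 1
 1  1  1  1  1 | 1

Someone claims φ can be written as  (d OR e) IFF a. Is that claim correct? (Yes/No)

Yes

Evaluate (d OR e) IFF a on each row and compare to φ:
  a=0, b=0, c=0, d=0, e=0: formula gives 1, φ = 1 ✓
  a=0, b=0, c=0, d=0, e=1: formula gives 0, φ = 0 ✓
  a=0, b=0, c=0, d=1, e=0: formula gives 0, φ = 0 ✓
  a=0, b=0, c=0, d=1, e=1: formula gives 0, φ = 0 ✓
  … (the remaining 28 rows also agree.)
No disagreement on any input; they are logically equivalent.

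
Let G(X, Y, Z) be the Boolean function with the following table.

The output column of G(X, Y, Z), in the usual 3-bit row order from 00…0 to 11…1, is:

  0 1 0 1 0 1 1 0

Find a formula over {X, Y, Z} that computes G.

Collect the rows where G=1 — (0,0,1), (0,1,1), (1,0,1), (1,1,0) — and write one minterm per row: ¬X·¬Y·Z, ¬X·Y·Z, X·¬Y·Z, X·Y·¬Z. Their union (logical OR) reproduces the table exactly.

G(X, Y, Z) = ((((not X and not Y) and Z) or ((not X and Y) and Z)) or ((X and not Y) and Z)) or ((X and Y) and not Z)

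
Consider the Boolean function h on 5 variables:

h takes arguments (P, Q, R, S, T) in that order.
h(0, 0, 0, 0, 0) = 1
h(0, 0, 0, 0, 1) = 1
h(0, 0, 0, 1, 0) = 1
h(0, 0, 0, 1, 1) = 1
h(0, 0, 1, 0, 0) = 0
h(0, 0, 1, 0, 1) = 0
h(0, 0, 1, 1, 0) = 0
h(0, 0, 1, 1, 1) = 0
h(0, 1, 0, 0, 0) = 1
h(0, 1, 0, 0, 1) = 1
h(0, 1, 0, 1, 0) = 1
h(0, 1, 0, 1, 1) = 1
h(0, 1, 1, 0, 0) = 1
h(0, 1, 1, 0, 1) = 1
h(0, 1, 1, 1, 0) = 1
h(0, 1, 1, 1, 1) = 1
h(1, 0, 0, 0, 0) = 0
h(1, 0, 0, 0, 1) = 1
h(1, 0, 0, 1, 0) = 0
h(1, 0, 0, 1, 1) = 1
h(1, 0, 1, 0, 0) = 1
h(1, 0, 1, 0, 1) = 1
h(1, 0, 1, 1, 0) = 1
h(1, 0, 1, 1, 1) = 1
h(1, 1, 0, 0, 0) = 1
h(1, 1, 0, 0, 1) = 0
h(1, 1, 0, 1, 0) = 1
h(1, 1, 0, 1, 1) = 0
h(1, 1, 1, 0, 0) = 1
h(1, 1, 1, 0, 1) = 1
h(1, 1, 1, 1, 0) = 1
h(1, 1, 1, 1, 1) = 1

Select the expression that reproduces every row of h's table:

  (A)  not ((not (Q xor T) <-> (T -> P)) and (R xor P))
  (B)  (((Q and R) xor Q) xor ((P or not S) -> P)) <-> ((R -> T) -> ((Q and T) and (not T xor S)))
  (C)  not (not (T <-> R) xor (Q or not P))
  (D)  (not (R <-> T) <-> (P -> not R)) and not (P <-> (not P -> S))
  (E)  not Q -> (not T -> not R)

(B) fails at (0,0,0,1,0): the formula yields 0, h is 1.
(C) fails at (0,0,0,0,0): the formula yields 0, h is 1.
(D) fails at (0,0,0,0,0): the formula yields 0, h is 1.
(E) fails at (0,0,1,0,1): the formula yields 1, h is 0.
Only (A) survives; checking it on all 32 rows confirms it matches h.

A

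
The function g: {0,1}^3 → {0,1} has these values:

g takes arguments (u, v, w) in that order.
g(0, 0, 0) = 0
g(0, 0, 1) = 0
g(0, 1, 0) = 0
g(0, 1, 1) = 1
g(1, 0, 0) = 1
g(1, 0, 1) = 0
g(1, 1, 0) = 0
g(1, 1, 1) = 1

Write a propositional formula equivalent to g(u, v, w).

g(u, v, w) = (((~u & v) & w) | ((u & ~v) & ~w)) | ((u & v) & w)

Collect the rows where g=1 — (0,1,1), (1,0,0), (1,1,1) — and write one minterm per row: ¬u·v·w, u·¬v·¬w, u·v·w. Their union (logical OR) reproduces the table exactly.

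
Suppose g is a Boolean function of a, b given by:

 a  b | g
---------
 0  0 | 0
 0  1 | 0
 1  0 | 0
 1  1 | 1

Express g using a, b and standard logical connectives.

g(a, b) = a & b

The output is 1 only when every input is 1 — the AND of all inputs.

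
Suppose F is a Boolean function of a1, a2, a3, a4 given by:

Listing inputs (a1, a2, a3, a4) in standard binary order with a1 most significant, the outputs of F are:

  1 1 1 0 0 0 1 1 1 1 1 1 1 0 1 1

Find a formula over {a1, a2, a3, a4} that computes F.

There are just 4 zero rows: (0,0,1,1), (0,1,0,0), (0,1,0,1), (1,1,0,1). Their minterms are ¬a1·¬a2·a3·a4, ¬a1·a2·¬a3·¬a4, ¬a1·a2·¬a3·a4, a1·a2·¬a3·a4; the OR of those covers precisely the 0-outputs, and negating it yields F.

F(a1, a2, a3, a4) = ((((((a1' · a2') · a3) · a4) + (((a1' · a2) · a3') · a4')) + (((a1' · a2) · a3') · a4)) + (((a1 · a2) · a3') · a4))'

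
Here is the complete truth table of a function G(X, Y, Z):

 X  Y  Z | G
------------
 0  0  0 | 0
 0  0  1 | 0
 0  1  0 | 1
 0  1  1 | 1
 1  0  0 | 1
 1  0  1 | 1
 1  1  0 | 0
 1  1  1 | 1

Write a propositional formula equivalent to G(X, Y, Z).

The 0-rows are (0,0,0), (0,0,1), (1,1,0). Take each as a conjunction (¬X·¬Y·¬Z, ¬X·¬Y·Z, X·Y·¬Z), form their disjunction, and complement — that gives a formula that is 1 everywhere G is.

G(X, Y, Z) = ~((((~X & ~Y) & ~Z) | ((~X & ~Y) & Z)) | ((X & Y) & ~Z))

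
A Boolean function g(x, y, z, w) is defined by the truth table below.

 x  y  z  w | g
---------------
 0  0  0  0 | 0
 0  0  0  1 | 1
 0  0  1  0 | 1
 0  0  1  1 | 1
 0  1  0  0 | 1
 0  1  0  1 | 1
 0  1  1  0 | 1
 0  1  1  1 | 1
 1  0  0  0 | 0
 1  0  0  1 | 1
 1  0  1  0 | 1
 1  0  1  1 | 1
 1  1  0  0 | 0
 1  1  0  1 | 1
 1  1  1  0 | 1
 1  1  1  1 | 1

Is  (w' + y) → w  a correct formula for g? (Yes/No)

Evaluate (w' + y) → w on each row and compare to g:
  x=0, y=0, z=0, w=0: formula gives 0, g = 0 ✓
  x=0, y=0, z=0, w=1: formula gives 1, g = 1 ✓
  x=0, y=0, z=1, w=0: formula gives 0, but g = 1 ✗
Since they disagree at (0,0,1,0), the expression is not a correct formula for g.

No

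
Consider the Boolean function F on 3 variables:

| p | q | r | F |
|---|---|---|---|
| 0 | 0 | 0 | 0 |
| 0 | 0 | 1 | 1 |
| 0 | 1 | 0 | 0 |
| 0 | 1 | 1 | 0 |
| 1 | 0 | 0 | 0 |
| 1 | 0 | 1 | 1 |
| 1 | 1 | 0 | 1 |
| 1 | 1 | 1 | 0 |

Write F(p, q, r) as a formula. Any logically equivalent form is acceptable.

Collect the rows where F=1 — (0,0,1), (1,0,1), (1,1,0) — and write one minterm per row: ¬p·¬q·r, p·¬q·r, p·q·¬r. Their union (logical OR) reproduces the table exactly.

F(p, q, r) = (((¬p ∧ ¬q) ∧ r) ∨ ((p ∧ ¬q) ∧ r)) ∨ ((p ∧ q) ∧ ¬r)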